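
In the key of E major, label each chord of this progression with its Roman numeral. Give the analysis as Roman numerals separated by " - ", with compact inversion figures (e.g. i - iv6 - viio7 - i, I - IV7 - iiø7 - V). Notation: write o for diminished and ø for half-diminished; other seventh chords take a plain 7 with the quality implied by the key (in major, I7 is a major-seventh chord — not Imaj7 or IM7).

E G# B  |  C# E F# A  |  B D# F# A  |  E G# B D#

I - ii43 - V7 - I7

E-G#-B: root E is the tonic; major triad there is I.
C#-E-F#-A: minor seventh chord on F# = scale degree 2 → ii43.
B-D#-F#-A: root B is the dominant; dominant seventh chord there is V7.
E-G#-B-D#: major seventh chord on E = scale degree 1 → I7.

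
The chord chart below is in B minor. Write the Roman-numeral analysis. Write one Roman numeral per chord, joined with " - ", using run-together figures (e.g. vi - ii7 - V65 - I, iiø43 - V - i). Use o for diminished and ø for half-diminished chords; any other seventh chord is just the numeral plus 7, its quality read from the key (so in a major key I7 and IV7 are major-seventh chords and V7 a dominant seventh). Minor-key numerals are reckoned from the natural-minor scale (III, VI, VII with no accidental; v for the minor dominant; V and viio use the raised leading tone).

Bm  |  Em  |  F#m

i - iv - v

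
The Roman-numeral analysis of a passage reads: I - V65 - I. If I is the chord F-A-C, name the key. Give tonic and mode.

F major

The anchor chord is a major triad on F, labeled I.
If F is scale degree 1 and the mode makes that degree carry a major triad, the tonic is F and the mode is major.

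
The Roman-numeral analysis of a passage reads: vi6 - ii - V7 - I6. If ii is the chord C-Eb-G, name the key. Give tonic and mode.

ii is given as C-Eb-G — a minor triad with root C.
If C is scale degree 2 and the mode makes that degree carry a minor triad, the tonic is Bb and the mode is major.

Bb major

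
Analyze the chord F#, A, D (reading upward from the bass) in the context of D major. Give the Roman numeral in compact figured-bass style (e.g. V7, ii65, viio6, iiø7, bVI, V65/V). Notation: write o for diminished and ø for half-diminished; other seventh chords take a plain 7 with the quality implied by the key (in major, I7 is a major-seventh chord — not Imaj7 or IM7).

I6

Stacked in thirds the chord is D-F#-A: a major triad on D.
In D major, D is the tonic; the diatonic major triad there is I.
With F# in the bass the chord is in first inversion, so the figured bass is 6.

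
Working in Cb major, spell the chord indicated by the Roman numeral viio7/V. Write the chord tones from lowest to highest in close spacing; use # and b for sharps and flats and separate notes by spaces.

F Ab Cb Ebb

The slash marks an applied leading-tone chord: viio of V. In Cb major, V is Gb, so the leading tone to it is F, a half step below.
Building a fully diminished seventh chord on F gives F-Ab-Cb-Ebb.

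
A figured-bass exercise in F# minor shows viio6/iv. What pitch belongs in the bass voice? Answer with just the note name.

The applied chord viio6/iv is rooted on A#: A#-C#-E.
The figure 6 means first inversion — the third is in the bass.

C#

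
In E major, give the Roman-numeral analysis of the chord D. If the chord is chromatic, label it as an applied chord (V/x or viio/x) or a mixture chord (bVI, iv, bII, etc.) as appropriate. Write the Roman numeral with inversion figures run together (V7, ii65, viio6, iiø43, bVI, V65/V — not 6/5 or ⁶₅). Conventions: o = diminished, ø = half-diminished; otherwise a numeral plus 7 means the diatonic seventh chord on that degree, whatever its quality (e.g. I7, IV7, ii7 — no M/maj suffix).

Stacked in thirds the chord is D-F#-A: a major triad on D.
D is the lowered seventh degree of E major (diatonic 7 would be D#). This is a major triad on the lowered seventh degree (the subtonic), borrowed from the parallel minor.

bVII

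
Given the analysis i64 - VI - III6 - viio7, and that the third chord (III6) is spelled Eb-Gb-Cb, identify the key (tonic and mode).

Ab minor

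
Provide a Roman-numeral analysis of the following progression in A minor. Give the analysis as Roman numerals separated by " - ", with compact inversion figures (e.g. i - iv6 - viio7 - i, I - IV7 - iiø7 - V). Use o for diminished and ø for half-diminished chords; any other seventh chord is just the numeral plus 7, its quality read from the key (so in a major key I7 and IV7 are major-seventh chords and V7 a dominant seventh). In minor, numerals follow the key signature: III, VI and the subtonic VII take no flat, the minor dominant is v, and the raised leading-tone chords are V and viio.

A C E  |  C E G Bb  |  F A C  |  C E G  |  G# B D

A-C-E: root A is the tonic; minor triad there is i.
C-E-G-Bb: a dominant seventh chord on C, the applied dominant of VI → V7/VI.
F-A-C has root F, degree 6 in A minor, so VI.
C-E-G: root C is the mediant; major triad there is III.
G#-B-D: root G# is the leading tone; diminished triad there is viio.

i - V7/VI - VI - III - viio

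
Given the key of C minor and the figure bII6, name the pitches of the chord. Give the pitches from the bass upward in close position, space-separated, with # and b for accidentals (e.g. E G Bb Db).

F Ab Db

Scale degree 2 in C minor is D; lowering it a half step gives Db. bII6 is the Neapolitan sixth — a major triad on the lowered second degree, here in its customary first inversion.
So the chord is Db-F-Ab.
With the 6 figure the chord is in first inversion; from the bass F upward in close position it reads F-Ab-Db.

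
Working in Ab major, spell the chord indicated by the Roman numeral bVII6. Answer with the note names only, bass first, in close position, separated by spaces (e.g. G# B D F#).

Bb Db Gb

Scale degree 7 in Ab major is G; lowering it a half step gives Gb. bVII6 is a major triad on the lowered seventh degree (the subtonic), borrowed from the parallel minor.
So the chord is Gb-Bb-Db.
With the 6 figure the chord is in first inversion; from the bass Bb upward in close position it reads Bb-Db-Gb.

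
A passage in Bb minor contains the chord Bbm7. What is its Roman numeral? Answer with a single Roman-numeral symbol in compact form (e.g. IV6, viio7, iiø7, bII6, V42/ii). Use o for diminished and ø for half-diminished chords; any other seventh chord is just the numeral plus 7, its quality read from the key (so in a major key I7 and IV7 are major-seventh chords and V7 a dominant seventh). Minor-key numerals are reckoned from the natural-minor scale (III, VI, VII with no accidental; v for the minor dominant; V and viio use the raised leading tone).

i7

The pitches Bb-Db-F-Ab form a minor seventh chord rooted on Bb.
Bb is scale degree 1 in Bb minor, and a minor seventh chord on that degree is written i7.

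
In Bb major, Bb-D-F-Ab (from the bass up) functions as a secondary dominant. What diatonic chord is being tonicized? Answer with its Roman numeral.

The chord is a dominant seventh chord on Bb.
A dominant resolves down a perfect fifth: Bb → Eb. In Bb major, Eb is scale degree 4, i.e. IV.

IV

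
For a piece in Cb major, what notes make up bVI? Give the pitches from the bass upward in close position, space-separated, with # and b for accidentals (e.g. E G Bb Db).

Abb Cb Ebb

Scale degree 6 in Cb major is Ab; lowering it a half step gives Abb. bVI is a major triad on the lowered sixth degree, borrowed from the parallel minor.
So the chord is Abb-Cb-Ebb, a major triad.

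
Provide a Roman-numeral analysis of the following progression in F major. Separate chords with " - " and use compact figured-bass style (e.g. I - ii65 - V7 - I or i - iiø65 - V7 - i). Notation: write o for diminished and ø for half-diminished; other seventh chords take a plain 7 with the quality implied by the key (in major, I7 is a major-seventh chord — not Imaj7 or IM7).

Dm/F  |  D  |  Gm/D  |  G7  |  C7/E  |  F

vi6 - V/ii - ii64 - V7/V - V65 - I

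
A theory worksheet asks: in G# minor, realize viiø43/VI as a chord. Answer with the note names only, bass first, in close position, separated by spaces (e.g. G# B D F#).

A C# D# F#

viiø43/VI is a secondary leading-tone chord. The target VI is E in G# minor; the applied chord is rooted a semitone below, on D#.
Building a half-diminished seventh chord on D# gives D#-F#-A-C#.
The figured bass 43 indicates second inversion, placing the fifth (A) in the bass: A-C#-D#-F#.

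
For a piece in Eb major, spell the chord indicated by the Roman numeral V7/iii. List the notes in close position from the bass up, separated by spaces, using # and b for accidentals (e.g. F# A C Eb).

V7/iii is a secondary dominant — the dominant seventh of iii. iii in Eb major is G, so the applied chord's root is D, a perfect fifth above.
Building a dominant seventh chord on D gives D-F#-A-C.

D F# A C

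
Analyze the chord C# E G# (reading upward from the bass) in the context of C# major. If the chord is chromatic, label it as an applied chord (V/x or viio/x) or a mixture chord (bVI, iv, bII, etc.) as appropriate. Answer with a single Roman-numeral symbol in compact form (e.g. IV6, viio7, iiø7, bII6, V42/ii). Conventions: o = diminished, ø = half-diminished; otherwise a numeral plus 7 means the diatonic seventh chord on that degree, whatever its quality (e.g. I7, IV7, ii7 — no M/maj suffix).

i

Stacked in thirds the chord is C#-E-G#: a minor triad on C#.
C# is the first degree of C# major. This is the minor tonic, borrowed from the parallel minor.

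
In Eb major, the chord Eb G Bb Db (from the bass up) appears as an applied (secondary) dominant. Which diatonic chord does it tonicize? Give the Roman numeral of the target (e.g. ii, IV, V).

IV

The chord is a dominant seventh chord on Eb.
A dominant resolves down a perfect fifth: Eb → Ab. In Eb major, Ab is scale degree 4, i.e. IV.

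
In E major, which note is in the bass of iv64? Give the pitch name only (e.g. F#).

E

iv in E major has root A; the chord is A-C-E.
The figure 64 means second inversion — the fifth is in the bass.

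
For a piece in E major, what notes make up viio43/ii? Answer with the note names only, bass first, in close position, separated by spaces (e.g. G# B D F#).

The slash marks an applied leading-tone chord: viio of ii. In E major, ii is F#, so the leading tone to it is E#, a half step below.
Building a fully diminished seventh chord on E# gives E#-G#-B-D.
The figured bass 43 indicates second inversion, placing the fifth (B) in the bass: B-D-E#-G#.

B D E# G#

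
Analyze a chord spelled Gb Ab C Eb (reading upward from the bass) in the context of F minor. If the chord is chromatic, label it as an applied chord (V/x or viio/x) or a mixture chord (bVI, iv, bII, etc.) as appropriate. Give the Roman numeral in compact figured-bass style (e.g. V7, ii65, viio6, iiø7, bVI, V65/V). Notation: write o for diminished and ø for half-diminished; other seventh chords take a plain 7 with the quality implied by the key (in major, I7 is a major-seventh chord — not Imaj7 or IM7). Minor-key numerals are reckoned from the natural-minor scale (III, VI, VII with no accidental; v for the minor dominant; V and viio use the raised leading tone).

V42/VI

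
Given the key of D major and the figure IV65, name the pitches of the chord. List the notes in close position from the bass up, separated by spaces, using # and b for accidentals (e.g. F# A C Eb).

B D F# G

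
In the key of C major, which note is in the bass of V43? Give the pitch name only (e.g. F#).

D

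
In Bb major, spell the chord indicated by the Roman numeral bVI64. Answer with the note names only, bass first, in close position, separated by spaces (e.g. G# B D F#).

bVI64 is a major triad on the lowered sixth degree, borrowed from the parallel minor. In Bb major that root is Gb.
So the chord is Gb-Bb-Db.
With the 64 figure the chord is in second inversion; from the bass Db upward in close position it reads Db-Gb-Bb.

Db Gb Bb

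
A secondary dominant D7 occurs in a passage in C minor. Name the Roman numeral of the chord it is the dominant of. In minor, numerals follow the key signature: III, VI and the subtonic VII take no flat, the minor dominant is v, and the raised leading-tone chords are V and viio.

The chord is a dominant seventh chord on D.
A dominant resolves down a perfect fifth: D → G. In C minor, G is scale degree 5, i.e. V.

V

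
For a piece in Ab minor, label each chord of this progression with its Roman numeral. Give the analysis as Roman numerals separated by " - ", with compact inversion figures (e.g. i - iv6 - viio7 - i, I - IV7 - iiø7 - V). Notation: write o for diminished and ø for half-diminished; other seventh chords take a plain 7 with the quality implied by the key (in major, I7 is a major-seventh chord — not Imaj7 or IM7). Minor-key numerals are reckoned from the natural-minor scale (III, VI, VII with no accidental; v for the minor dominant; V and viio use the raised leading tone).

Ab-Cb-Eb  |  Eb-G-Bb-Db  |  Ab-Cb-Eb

i - V7 - i

Ab-Cb-Eb has root Ab, degree 1 in Ab minor, so i.
Eb-G-Bb-Db has root Eb, degree 5 in Ab minor, so V7.
Ab-Cb-Eb: root Ab is the tonic; minor triad there is i.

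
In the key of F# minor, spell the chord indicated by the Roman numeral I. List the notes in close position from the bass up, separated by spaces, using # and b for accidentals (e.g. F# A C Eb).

I is the major tonic (Picardy third), borrowed from the parallel major. In F# minor that root is F#.
So the chord is F#-A#-C#.

F# A# C#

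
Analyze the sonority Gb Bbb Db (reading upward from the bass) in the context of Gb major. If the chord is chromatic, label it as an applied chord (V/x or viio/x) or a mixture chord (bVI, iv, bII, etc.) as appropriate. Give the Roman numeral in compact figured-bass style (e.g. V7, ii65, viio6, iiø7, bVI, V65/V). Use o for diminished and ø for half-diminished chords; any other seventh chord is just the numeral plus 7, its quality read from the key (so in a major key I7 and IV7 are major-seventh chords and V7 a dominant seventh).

The pitches Gb-Bbb-Db form a minor triad rooted on Gb.
Gb is the first degree of Gb major. This is the minor tonic, borrowed from the parallel minor.

i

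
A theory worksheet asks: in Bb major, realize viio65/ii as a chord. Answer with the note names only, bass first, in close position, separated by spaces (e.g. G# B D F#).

The slash marks an applied leading-tone chord: viio of ii. In Bb major, ii is C, so the leading tone to it is B, a half step below.
Building a fully diminished seventh chord on B gives B-D-F-Ab.
With the 65 figure the chord is in first inversion; from the bass D upward in close position it reads D-F-Ab-B.

D F Ab B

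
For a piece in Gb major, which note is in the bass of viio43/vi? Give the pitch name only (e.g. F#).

The applied chord viio43/vi is rooted on D: D-F-Ab-Cb.
The figure 43 means second inversion — the fifth is in the bass.

Ab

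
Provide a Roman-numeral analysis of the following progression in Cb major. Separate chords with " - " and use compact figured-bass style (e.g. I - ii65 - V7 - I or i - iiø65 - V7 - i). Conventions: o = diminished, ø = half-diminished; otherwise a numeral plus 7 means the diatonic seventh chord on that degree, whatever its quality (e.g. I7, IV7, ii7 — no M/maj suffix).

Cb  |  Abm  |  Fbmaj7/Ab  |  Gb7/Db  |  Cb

I - vi - IV65 - V43 - I

Cb has root Cb, degree 1 in Cb major, so I.
Abm: minor triad on Ab = scale degree 6 → vi.
Fbmaj7/Ab has root Fb, degree 4 in Cb major, so IV65.
Gb7/Db: root Gb is the dominant; dominant seventh chord there is V43.
Cb has root Cb, degree 1 in Cb major, so I.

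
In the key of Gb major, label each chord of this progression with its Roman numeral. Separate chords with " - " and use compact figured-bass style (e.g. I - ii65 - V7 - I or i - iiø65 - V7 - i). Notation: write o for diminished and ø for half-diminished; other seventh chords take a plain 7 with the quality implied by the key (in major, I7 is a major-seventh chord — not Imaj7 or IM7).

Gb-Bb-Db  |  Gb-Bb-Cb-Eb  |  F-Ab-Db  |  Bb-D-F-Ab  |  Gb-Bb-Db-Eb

I - IV43 - V6 - V7/vi - vi65

Gb-Bb-Db: major triad on Gb = scale degree 1 → I.
Gb-Bb-Cb-Eb: root Cb is the subdominant; major seventh chord there is IV43.
F-Ab-Db: root Db is the dominant; major triad there is V6.
Bb-D-F-Ab: a dominant seventh chord on Bb, the applied dominant of vi → V7/vi.
Gb-Bb-Db-Eb has root Eb, degree 6 in Gb major, so vi65.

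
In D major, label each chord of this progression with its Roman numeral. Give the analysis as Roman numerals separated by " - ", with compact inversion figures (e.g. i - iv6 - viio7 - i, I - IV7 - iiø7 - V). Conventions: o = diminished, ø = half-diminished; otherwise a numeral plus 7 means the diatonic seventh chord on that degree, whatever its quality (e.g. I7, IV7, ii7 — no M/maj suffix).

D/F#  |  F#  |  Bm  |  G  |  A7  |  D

I6 - V/vi - vi - IV - V7 - I

D/F#: major triad on D = scale degree 1 → I6.
F# is the secondary dominant of vi (major triad on F#): V/vi.
Bm: root B is the submediant; minor triad there is vi.
G has root G, degree 4 in D major, so IV.
A7 has root A, degree 5 in D major, so V7.
D: root D is the tonic; major triad there is I.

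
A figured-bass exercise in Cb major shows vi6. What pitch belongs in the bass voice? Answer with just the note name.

vi in Cb major has root Ab; the chord is Ab-Cb-Eb.
The figure 6 means first inversion — the third is in the bass.

Cb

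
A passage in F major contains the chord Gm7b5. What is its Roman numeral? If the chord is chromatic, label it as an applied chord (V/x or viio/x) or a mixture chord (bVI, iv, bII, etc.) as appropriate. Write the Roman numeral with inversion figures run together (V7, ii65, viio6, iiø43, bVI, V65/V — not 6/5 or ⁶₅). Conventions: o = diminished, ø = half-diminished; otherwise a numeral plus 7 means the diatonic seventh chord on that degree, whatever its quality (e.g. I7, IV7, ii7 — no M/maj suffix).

Stacked in thirds the chord is G-Bb-Db-F: a half-diminished seventh chord on G.
G is the second degree of F major. This is the half-diminished supertonic seventh, borrowed from the parallel minor.

iiø7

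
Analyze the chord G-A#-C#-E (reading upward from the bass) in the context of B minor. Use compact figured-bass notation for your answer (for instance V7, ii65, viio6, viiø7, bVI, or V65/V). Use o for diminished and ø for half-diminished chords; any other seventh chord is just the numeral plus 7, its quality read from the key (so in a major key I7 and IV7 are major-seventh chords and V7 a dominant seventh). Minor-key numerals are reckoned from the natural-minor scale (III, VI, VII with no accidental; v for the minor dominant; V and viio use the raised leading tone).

viio42

The pitches A#-C#-E-G form a fully diminished seventh chord rooted on A#.
In B minor, A# is the leading tone; the diatonic fully diminished seventh chord there is viio7.
With G in the bass the chord is in third inversion, so the figured bass is 42.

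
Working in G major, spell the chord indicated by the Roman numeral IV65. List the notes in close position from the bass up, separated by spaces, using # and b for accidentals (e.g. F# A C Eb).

The numeral's case and figure indicate a major seventh chord. In G major its root, the subdominant, is C.
Stacking thirds from C gives C-E-G-B.
The figured bass 65 indicates first inversion, placing the third (E) in the bass: E-G-B-C.

E G B C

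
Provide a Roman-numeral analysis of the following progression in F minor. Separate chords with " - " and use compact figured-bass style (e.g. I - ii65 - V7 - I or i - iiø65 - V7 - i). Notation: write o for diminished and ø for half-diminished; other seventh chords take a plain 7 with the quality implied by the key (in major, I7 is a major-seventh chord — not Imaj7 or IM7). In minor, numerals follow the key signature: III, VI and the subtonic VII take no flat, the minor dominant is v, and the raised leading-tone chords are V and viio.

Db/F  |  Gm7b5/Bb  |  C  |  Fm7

VI6 - iiø65 - V - i7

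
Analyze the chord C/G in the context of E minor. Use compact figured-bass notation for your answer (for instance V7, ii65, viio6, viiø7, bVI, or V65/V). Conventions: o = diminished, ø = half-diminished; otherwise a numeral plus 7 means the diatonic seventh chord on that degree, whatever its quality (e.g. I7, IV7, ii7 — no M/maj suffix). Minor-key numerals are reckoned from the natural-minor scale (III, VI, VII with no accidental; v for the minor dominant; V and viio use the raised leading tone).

VI64

Stacked in thirds the chord is C-E-G: a major triad on C.
C is scale degree 6 in E minor, and a major triad on that degree is written VI.
With G in the bass the chord is in second inversion, so the figured bass is 64.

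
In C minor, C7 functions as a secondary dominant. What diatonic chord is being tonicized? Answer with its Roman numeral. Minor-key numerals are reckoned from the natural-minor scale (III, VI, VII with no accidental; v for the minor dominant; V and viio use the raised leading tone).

iv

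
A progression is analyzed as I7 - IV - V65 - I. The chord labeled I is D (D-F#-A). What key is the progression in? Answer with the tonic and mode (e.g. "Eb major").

D major

I is given as D-F#-A — a major triad with root D.
If D is scale degree 1 and the mode makes that degree carry a major triad, the tonic is D and the mode is major.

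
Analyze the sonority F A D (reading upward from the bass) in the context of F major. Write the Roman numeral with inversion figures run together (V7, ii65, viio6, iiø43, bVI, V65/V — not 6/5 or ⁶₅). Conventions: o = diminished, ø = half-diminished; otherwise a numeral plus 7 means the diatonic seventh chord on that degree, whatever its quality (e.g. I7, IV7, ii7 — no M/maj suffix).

The pitches D-F-A form a minor triad rooted on D.
D is scale degree 6 in F major, and a minor triad on that degree is written vi.
With F in the bass the chord is in first inversion, so the figured bass is 6.

vi6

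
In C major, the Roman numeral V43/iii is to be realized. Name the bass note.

F#

The applied chord V43/iii is rooted on B: B-D#-F#-A.
The figure 43 means second inversion — the fifth is in the bass.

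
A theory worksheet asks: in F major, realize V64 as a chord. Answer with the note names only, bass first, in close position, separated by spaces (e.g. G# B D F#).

G C E

In F major, the fifth degree is C, and the diatonic chord built there is a major triad.
Stacking thirds from C gives C-E-G.
The figured bass 64 indicates second inversion, placing the fifth (G) in the bass: G-C-E.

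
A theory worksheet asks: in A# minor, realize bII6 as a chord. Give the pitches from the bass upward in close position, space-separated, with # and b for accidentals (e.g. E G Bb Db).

D# F# B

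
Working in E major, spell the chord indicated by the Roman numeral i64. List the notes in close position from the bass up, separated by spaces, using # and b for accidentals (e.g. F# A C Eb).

B E G

Scale degree 1 in E major is E; here the chord built on it is altered to a minor triad. i64 is the minor tonic, borrowed from the parallel minor.
So the chord is E-G-B, a minor triad.
The figured bass 64 indicates second inversion, placing the fifth (B) in the bass: B-E-G.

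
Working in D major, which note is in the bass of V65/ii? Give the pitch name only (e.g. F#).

D#

The applied chord V65/ii is rooted on B: B-D#-F#-A.
The figure 65 means first inversion — the third is in the bass.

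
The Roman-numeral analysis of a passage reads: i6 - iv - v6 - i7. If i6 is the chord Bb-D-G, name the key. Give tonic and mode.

i6 is given as Bb-D-G — a minor triad with root G.
If G is scale degree 1 and the mode makes that degree carry a minor triad, the tonic is G and the mode is minor.

G minor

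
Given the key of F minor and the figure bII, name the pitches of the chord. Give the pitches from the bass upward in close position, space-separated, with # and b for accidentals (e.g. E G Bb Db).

Gb Bb Db

Scale degree 2 in F minor is G; lowering it a half step gives Gb. bII is the Neapolitan chord — a major triad on the lowered second degree.
So the chord is Gb-Bb-Db.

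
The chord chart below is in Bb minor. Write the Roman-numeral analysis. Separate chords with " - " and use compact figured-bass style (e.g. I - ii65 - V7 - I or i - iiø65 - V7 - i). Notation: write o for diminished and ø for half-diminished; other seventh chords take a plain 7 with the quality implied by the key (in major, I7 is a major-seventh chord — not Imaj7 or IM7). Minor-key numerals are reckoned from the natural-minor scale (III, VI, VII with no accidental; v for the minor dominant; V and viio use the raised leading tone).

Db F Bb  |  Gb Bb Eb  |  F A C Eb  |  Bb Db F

Db-F-Bb has root Bb, degree 1 in Bb minor, so i6.
Gb-Bb-Eb has root Eb, degree 4 in Bb minor, so iv6.
F-A-C-Eb: root F is the dominant; dominant seventh chord there is V7.
Bb-Db-F: minor triad on Bb = scale degree 1 → i.

i6 - iv6 - V7 - i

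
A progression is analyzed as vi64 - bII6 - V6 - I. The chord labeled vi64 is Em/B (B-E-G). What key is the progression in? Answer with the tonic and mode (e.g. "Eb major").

vi64 is given as B-E-G — a minor triad with root E.
vi64 on E implies E is the submediant; that puts the tonic at G, and the lowercase numeral fits major mode.

G major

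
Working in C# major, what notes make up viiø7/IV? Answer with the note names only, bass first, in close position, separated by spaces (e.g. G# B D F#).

The slash marks an applied leading-tone chord: viio of IV. In C# major, IV is F#, so the leading tone to it is E#, a half step below.
Building a half-diminished seventh chord on E# gives E#-G#-B-D#.

E# G# B D#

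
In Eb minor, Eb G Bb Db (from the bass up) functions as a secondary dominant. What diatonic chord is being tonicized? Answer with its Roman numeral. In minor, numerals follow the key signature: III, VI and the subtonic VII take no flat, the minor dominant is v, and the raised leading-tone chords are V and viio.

iv

The chord is a dominant seventh chord on Eb.
A dominant resolves down a perfect fifth: Eb → Ab. In Eb minor, Ab is scale degree 4, i.e. iv.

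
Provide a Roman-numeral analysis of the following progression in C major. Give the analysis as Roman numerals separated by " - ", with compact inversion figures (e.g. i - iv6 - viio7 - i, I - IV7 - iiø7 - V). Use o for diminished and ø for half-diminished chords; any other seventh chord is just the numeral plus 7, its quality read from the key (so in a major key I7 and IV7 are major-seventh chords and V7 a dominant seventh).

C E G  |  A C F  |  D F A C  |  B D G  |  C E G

I - IV6 - ii7 - V6 - I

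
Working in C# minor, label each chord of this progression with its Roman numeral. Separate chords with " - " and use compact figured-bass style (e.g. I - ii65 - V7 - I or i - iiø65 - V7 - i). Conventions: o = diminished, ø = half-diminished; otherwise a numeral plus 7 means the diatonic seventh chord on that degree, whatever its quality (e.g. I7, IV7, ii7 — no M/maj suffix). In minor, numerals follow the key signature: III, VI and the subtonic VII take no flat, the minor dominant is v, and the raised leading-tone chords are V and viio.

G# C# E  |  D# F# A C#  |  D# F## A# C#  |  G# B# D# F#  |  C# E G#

i64 - iiø7 - V7/V - V7 - i

G#-C#-E: root C# is the tonic; minor triad there is i64.
D#-F#-A-C#: half-diminished seventh chord on D# = scale degree 2 → iiø7.
D#-F##-A#-C# is the secondary dominant of V (dominant seventh chord on D#): V7/V.
G#-B#-D#-F# has root G#, degree 5 in C# minor, so V7.
C#-E-G#: root C# is the tonic; minor triad there is i.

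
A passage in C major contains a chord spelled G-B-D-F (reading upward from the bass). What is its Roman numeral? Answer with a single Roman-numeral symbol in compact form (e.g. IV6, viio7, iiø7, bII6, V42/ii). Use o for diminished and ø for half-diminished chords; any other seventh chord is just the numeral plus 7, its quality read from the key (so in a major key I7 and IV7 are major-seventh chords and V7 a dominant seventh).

V7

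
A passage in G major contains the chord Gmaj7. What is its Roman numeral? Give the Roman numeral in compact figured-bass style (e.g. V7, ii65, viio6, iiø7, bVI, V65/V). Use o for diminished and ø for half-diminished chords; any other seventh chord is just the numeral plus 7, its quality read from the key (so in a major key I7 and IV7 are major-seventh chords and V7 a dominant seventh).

I7

The pitches G-B-D-F# form a major seventh chord rooted on G.
G is scale degree 1 in G major, and a major seventh chord on that degree is written I7.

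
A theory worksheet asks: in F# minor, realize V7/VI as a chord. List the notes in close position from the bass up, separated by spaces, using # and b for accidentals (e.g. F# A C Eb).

A C# E G

V7/VI is a secondary dominant — the dominant seventh of VI. VI in F# minor is D, so the applied chord's root is A, a perfect fifth above.
Building a dominant seventh chord on A gives A-C#-E-G.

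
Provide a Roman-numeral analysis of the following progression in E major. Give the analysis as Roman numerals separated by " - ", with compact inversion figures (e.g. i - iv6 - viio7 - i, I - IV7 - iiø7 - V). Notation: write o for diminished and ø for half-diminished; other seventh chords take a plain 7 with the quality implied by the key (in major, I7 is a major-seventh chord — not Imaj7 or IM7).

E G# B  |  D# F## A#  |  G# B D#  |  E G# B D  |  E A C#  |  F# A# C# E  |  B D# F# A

E-G#-B: root E is the tonic; major triad there is I.
D#-F##-A#: a major triad on D#, the applied dominant of iii → V/iii.
G#-B-D#: minor triad on G# = scale degree 3 → iii.
E-G#-B-D: a dominant seventh chord on E, the applied dominant of IV → V7/IV.
E-A-C# has root A, degree 4 in E major, so IV64.
F#-A#-C#-E: chromatic; F# is V of V, so V7/V.
B-D#-F#-A: root B is the dominant; dominant seventh chord there is V7.

I - V/iii - iii - V7/IV - IV64 - V7/V - V7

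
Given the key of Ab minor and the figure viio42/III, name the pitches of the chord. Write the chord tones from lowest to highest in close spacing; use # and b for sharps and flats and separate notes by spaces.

Abb Bb Db Fb

viio42/III is a secondary leading-tone chord. The target III is Cb in Ab minor; the applied chord is rooted a semitone below, on Bb.
Building a fully diminished seventh chord on Bb gives Bb-Db-Fb-Abb.
With the 42 figure the chord is in third inversion; from the bass Abb upward in close position it reads Abb-Bb-Db-Fb.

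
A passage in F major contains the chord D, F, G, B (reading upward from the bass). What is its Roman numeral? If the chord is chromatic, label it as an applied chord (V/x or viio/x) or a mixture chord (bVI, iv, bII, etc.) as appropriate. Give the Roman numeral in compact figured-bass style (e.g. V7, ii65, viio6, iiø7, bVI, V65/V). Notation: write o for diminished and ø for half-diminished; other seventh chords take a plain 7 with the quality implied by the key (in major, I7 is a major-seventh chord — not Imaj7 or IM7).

Stacked in thirds the chord is G-B-D-F: a dominant seventh chord on G.
G is not a diatonic chord root with this quality in F major, but it lies a perfect fifth above C (V), so the chord functions as an applied dominant of V.
With D in the bass the chord is in second inversion, so the figured bass is 43.

V43/V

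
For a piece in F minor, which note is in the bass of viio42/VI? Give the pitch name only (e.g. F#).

Bbb

The applied chord viio42/VI is rooted on C: C-Eb-Gb-Bbb.
The figure 42 means third inversion — the seventh is in the bass.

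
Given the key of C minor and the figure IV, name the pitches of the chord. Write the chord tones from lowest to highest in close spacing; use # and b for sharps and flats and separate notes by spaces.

Scale degree 4 in C minor is F; here the chord built on it is altered to a major triad. IV is the major subdominant, borrowed from the parallel major.
So the chord is F-A-C, a major triad.

F A C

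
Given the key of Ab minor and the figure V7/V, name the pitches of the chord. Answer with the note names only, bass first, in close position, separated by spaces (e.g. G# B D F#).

The slash means an applied dominant: we want the dominant of V. In Ab minor, V is Eb major, and its dominant is built on Bb.
Building a dominant seventh chord on Bb gives Bb-D-F-Ab.

Bb D F Ab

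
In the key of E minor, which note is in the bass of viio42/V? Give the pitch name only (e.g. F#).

The applied chord viio42/V is rooted on A#: A#-C#-E-G.
The figure 42 means third inversion — the seventh is in the bass.

G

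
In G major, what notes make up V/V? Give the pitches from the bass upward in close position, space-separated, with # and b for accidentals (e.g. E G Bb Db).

A C# E

The slash means an applied dominant: we want the dominant of V. In G major, V is D major, and its dominant is built on A.
Building a major triad on A gives A-C#-E.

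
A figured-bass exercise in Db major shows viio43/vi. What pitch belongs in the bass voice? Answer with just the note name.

Eb

The applied chord viio43/vi is rooted on A: A-C-Eb-Gb.
The figure 43 means second inversion — the fifth is in the bass.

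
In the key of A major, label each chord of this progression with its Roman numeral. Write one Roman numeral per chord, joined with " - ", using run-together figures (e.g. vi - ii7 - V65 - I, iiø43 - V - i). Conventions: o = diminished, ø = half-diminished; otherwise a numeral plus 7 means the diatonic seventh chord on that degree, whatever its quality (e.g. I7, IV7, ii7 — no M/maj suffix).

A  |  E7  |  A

A: root A is the tonic; major triad there is I.
E7 has root E, degree 5 in A major, so V7.
A: root A is the tonic; major triad there is I.

I - V7 - I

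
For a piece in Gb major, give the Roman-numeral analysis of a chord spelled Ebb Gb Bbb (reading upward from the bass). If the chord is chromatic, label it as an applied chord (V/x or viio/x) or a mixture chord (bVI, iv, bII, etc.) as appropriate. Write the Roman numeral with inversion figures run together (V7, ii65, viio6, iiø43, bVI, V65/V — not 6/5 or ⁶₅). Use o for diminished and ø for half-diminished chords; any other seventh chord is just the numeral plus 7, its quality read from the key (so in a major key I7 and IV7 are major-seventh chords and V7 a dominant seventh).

bVI

Stacked in thirds the chord is Ebb-Gb-Bbb: a major triad on Ebb.
Ebb is the lowered sixth degree of Gb major (diatonic 6 would be Eb). This is a major triad on the lowered sixth degree, borrowed from the parallel minor.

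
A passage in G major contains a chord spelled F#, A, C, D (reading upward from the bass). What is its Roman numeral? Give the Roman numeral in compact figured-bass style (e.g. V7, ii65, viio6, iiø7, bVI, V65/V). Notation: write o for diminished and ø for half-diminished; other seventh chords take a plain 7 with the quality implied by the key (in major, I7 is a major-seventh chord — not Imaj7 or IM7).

V65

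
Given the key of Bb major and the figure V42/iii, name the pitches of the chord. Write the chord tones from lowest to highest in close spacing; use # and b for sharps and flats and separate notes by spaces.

The slash means an applied dominant: we want the dominant of iii. In Bb major, iii is D minor, and its dominant is built on A.
Building a dominant seventh chord on A gives A-C#-E-G.
With the 42 figure the chord is in third inversion; from the bass G upward in close position it reads G-A-C#-E.

G A C# E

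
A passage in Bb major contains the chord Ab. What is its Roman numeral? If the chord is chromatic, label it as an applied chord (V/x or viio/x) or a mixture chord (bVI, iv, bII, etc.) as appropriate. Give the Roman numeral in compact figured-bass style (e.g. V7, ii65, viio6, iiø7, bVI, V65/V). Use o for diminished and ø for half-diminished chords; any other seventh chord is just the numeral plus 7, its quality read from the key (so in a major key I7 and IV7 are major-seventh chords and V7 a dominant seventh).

bVII

Stacked in thirds the chord is Ab-C-Eb: a major triad on Ab.
Ab is the lowered seventh degree of Bb major (diatonic 7 would be A). This is a major triad on the lowered seventh degree (the subtonic), borrowed from the parallel minor.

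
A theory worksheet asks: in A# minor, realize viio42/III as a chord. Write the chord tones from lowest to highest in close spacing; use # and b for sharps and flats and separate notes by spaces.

A B# D# F#

The slash marks an applied leading-tone chord: viio of III. In A# minor, III is C#, so the leading tone to it is B#, a half step below.
Building a fully diminished seventh chord on B# gives B#-D#-F#-A.
With the 42 figure the chord is in third inversion; from the bass A upward in close position it reads A-B#-D#-F#.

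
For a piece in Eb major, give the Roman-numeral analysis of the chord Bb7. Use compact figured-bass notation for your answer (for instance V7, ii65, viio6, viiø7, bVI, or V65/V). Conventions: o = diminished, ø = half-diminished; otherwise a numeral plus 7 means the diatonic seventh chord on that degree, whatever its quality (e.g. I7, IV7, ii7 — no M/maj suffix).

V7

The pitches Bb-D-F-Ab form a dominant seventh chord rooted on Bb.
Bb is scale degree 5 in Eb major, and a dominant seventh chord on that degree is written V7.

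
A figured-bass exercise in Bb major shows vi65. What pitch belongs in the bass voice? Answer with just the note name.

Bb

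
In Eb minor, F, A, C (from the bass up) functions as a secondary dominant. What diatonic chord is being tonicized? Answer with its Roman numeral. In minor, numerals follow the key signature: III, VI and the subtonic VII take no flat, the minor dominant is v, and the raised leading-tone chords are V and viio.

V

The chord is a major triad on F.
A dominant resolves down a perfect fifth: F → Bb. In Eb minor, Bb is scale degree 5, i.e. V.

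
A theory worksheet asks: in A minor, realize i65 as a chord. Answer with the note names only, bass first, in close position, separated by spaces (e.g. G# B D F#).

In A minor, the tonic is A, and the diatonic chord built there is a minor seventh chord.
Stacking thirds from A gives A-C-E-G.
With the 65 figure the chord is in first inversion; from the bass C upward in close position it reads C-E-G-A.

C E G A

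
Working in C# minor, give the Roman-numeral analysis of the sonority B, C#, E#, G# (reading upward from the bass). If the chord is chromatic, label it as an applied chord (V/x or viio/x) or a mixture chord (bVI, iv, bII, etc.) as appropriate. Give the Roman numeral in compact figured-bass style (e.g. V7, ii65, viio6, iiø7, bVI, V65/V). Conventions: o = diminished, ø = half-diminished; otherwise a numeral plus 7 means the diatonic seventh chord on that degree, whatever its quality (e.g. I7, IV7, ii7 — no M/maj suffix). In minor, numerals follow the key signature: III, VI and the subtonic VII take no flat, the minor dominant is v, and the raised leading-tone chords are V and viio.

The pitches C#-E#-G#-B form a dominant seventh chord rooted on C#.
C# is not a diatonic chord root with this quality in C# minor, but it lies a perfect fifth above F# (iv), so the chord functions as an applied dominant of iv.
With B in the bass the chord is in third inversion, so the figured bass is 42.

V42/iv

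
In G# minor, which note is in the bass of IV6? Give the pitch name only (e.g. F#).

IV in G# minor has root C#; the chord is C#-E#-G#.
The figure 6 means first inversion — the third is in the bass.

E#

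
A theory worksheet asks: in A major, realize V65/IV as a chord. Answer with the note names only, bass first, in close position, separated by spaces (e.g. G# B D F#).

C# E G A

V65/IV is a secondary dominant — the dominant seventh of IV. IV in A major is D, so the applied chord's root is A, a perfect fifth above.
Building a dominant seventh chord on A gives A-C#-E-G.
With the 65 figure the chord is in first inversion; from the bass C# upward in close position it reads C#-E-G-A.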